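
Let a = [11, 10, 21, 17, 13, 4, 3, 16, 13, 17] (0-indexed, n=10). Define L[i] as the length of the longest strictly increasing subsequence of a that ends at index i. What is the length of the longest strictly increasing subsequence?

   i    0    1    2    3    4    5    6    7    8    9
a[i]   11   10   21   17   13    4    3   16   13   17
L[i]    1    1    2    2    2    1    1    3    2    4

4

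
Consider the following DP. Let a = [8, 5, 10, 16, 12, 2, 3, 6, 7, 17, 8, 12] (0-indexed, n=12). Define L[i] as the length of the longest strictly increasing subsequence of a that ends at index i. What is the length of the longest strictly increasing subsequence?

   i    0    1    2    3    4    5    6    7    8    9   10   11
a[i]    8    5   10   16   12    2    3    6    7   17    8   12
L[i]    1    1    2    3    3    1    2    3    4    5    5    6

6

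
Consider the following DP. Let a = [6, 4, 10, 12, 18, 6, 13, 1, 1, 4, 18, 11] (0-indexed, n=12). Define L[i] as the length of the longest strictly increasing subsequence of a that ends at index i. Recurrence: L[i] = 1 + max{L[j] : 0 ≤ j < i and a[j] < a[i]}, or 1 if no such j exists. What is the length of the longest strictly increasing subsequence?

   i    0    1    2    3    4    5    6    7    8    9   10   11
a[i]    6    4   10   12   18    6   13    1    1    4   18   11
L[i]    1    1    2    3    4    2    4    1    1    2    5    3

5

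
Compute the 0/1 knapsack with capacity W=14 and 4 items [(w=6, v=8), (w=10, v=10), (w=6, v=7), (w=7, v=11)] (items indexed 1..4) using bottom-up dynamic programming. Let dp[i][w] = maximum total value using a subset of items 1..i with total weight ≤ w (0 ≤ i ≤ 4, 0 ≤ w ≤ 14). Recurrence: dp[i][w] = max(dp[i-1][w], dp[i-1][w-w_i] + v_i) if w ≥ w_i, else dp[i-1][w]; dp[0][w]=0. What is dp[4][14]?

19

i\w   0   1   2   3   4   5   6   7   8   9  10  11  12  13  14
  0   0   0   0   0   0   0   0   0   0   0   0   0   0   0   0
  1   0   0   0   0   0   0   8   8   8   8   8   8   8   8   8
  2   0   0   0   0   0   0   8   8   8   8  10  10  10  10  10
  3   0   0   0   0   0   0   8   8   8   8  10  10  15  15  15
  4   0   0   0   0   0   0   8  11  11  11  11  11  15  19  19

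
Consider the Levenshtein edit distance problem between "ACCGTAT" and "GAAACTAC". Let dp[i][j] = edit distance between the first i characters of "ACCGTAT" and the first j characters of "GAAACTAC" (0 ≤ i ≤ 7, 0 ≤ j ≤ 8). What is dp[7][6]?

6

   ''  G  A  A  A  C  T  A  C
''  0  1  2  3  4  5  6  7  8
 A  1  1  1  2  3  4  5  6  7
 C  2  2  2  2  3  3  4  5  6
 C  3  3  3  3  3  3  4  5  5
 G  4  3  4  4  4  4  4  5  6
 T  5  4  4  5  5  5  4  5  6
 A  6  5  4  4  5  6  5  4  5
 T  7  6  5  5  5  6  6  5  5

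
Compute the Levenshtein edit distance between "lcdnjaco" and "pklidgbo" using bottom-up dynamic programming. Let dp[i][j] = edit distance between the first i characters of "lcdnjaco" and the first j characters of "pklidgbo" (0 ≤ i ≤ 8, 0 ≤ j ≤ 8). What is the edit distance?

7

   ''  p  k  l  i  d  g  b  o
''  0  1  2  3  4  5  6  7  8
 l  1  1  2  2  3  4  5  6  7
 c  2  2  2  3  3  4  5  6  7
 d  3  3  3  3  4  3  4  5  6
 n  4  4  4  4  4  4  4  5  6
 j  5  5  5  5  5  5  5  5  6
 a  6  6  6  6  6  6  6  6  6
 c  7  7  7  7  7  7  7  7  7
 o  8  8  8  8  8  8  8  8  7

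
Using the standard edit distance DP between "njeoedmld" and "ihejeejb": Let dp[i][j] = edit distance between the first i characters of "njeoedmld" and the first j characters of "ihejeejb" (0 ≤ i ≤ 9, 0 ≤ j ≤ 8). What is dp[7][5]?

   ''  i  h  e  j  e  e  j  b
''  0  1  2  3  4  5  6  7  8
 n  1  1  2  3  4  5  6  7  8
 j  2  2  2  3  3  4  5  6  7
 e  3  3  3  2  3  3  4  5  6
 o  4  4  4  3  3  4  4  5  6
 e  5  5  5  4  4  3  4  5  6
 d  6  6  6  5  5  4  4  5  6
 m  7  7  7  6  6  5  5  5  6
 l  8  8  8  7  7  6  6  6  6
 d  9  9  9  8  8  7  7  7  7

5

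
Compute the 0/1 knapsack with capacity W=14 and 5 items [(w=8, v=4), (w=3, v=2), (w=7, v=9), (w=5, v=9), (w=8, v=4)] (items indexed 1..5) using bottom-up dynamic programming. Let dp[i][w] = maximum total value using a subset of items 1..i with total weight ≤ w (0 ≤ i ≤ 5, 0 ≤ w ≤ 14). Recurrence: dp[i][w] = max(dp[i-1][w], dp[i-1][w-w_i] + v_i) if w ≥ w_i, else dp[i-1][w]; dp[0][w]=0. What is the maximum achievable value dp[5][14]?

i\w   0   1   2   3   4   5   6   7   8   9  10  11  12  13  14
  0   0   0   0   0   0   0   0   0   0   0   0   0   0   0   0
  1   0   0   0   0   0   0   0   0   4   4   4   4   4   4   4
  2   0   0   0   2   2   2   2   2   4   4   4   6   6   6   6
  3   0   0   0   2   2   2   2   9   9   9  11  11  11  11  11
  4   0   0   0   2   2   9   9   9  11  11  11  11  18  18  18
  5   0   0   0   2   2   9   9   9  11  11  11  11  18  18  18

18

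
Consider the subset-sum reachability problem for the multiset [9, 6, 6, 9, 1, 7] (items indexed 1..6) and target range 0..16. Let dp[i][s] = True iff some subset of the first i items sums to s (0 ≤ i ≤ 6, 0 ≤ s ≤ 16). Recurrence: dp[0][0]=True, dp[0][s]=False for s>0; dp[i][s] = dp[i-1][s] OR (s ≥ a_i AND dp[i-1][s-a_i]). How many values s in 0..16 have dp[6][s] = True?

12

i\s   0   1   2   3   4   5   6   7   8   9  10  11  12  13  14  15  16
  0   T   F   F   F   F   F   F   F   F   F   F   F   F   F   F   F   F
  1   T   F   F   F   F   F   F   F   F   T   F   F   F   F   F   F   F
  2   T   F   F   F   F   F   T   F   F   T   F   F   F   F   F   T   F
  3   T   F   F   F   F   F   T   F   F   T   F   F   T   F   F   T   F
  4   T   F   F   F   F   F   T   F   F   T   F   F   T   F   F   T   F
  5   T   T   F   F   F   F   T   T   F   T   T   F   T   T   F   T   T
  6   T   T   F   F   F   F   T   T   T   T   T   F   T   T   T   T   T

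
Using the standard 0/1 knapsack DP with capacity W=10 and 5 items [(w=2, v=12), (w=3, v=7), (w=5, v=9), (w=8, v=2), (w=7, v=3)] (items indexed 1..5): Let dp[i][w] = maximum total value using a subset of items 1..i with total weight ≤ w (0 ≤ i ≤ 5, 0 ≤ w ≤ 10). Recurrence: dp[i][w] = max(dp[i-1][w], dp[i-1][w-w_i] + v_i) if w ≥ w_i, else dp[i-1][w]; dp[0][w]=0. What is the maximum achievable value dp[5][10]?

28

i\w   0   1   2   3   4   5   6   7   8   9  10
  0   0   0   0   0   0   0   0   0   0   0   0
  1   0   0  12  12  12  12  12  12  12  12  12
  2   0   0  12  12  12  19  19  19  19  19  19
  3   0   0  12  12  12  19  19  21  21  21  28
  4   0   0  12  12  12  19  19  21  21  21  28
  5   0   0  12  12  12  19  19  21  21  21  28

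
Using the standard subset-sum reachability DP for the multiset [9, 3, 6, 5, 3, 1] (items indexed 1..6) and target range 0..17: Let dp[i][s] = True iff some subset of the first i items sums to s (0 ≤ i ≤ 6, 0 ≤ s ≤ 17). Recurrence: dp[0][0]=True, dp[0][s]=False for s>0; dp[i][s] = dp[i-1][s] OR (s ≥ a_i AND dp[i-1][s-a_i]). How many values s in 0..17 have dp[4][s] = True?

i\s   0   1   2   3   4   5   6   7   8   9  10  11  12  13  14  15  16  17
  0   T   F   F   F   F   F   F   F   F   F   F   F   F   F   F   F   F   F
  1   T   F   F   F   F   F   F   F   F   T   F   F   F   F   F   F   F   F
  2   T   F   F   T   F   F   F   F   F   T   F   F   T   F   F   F   F   F
  3   T   F   F   T   F   F   T   F   F   T   F   F   T   F   F   T   F   F
  4   T   F   F   T   F   T   T   F   T   T   F   T   T   F   T   T   F   T
  5   T   F   F   T   F   T   T   F   T   T   F   T   T   F   T   T   F   T
  6   T   T   F   T   T   T   T   T   T   T   T   T   T   T   T   T   T   T

11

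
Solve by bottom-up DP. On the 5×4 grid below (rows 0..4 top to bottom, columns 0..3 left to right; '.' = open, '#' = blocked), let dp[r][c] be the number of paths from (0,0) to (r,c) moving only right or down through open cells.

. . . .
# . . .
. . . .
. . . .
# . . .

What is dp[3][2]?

4

r\c   0   1   2   3
  0   1   1   1   1
  1   0   1   2   3
  2   0   1   3   6
  3   0   1   4  10
  4   0   1   5  15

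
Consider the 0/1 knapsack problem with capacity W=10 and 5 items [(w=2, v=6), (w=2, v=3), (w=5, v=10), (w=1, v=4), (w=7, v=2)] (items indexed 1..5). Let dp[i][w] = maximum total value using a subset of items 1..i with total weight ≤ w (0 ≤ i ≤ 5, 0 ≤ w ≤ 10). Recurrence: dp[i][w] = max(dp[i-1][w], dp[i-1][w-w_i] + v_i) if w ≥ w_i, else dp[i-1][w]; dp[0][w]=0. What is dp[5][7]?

i\w   0   1   2   3   4   5   6   7   8   9  10
  0   0   0   0   0   0   0   0   0   0   0   0
  1   0   0   6   6   6   6   6   6   6   6   6
  2   0   0   6   6   9   9   9   9   9   9   9
  3   0   0   6   6   9  10  10  16  16  19  19
  4   0   4   6  10  10  13  14  16  20  20  23
  5   0   4   6  10  10  13  14  16  20  20  23

16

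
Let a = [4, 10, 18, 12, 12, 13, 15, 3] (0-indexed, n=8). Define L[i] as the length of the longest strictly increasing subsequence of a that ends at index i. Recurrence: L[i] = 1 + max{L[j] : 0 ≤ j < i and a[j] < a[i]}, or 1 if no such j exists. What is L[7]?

   i    0    1    2    3    4    5    6    7
a[i]    4   10   18   12   12   13   15    3
L[i]    1    2    3    3    3    4    5    1

1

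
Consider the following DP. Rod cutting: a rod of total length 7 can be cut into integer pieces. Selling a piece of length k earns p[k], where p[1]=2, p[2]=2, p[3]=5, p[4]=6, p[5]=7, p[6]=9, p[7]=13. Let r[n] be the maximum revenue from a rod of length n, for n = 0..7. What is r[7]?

   n    0    1    2    3    4    5    6    7
r[n]    0    2    4    6    8   10   12   14

14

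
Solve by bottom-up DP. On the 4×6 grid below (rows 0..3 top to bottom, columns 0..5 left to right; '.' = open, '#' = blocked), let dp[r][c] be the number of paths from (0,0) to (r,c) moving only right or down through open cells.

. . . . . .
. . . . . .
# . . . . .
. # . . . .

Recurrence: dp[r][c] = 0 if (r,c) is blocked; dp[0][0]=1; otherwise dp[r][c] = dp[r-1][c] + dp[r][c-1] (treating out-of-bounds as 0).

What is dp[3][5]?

48

r\c   0   1   2   3   4   5
  0   1   1   1   1   1   1
  1   1   2   3   4   5   6
  2   0   2   5   9  14  20
  3   0   0   5  14  28  48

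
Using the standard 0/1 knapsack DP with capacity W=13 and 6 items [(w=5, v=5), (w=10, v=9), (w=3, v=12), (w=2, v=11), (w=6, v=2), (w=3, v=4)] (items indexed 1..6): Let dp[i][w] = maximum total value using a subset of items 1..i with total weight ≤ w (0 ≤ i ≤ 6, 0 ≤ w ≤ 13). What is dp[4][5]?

i\w   0   1   2   3   4   5   6   7   8   9  10  11  12  13
  0   0   0   0   0   0   0   0   0   0   0   0   0   0   0
  1   0   0   0   0   0   5   5   5   5   5   5   5   5   5
  2   0   0   0   0   0   5   5   5   5   5   9   9   9   9
  3   0   0   0  12  12  12  12  12  17  17  17  17  17  21
  4   0   0  11  12  12  23  23  23  23  23  28  28  28  28
  5   0   0  11  12  12  23  23  23  23  23  28  28  28  28
  6   0   0  11  12  12  23  23  23  27  27  28  28  28  32

23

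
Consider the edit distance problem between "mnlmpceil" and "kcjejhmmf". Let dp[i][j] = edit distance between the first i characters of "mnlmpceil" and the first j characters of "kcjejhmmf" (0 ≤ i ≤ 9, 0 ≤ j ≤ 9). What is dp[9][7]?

   ''  k  c  j  e  j  h  m  m  f
''  0  1  2  3  4  5  6  7  8  9
 m  1  1  2  3  4  5  6  6  7  8
 n  2  2  2  3  4  5  6  7  7  8
 l  3  3  3  3  4  5  6  7  8  8
 m  4  4  4  4  4  5  6  6  7  8
 p  5  5  5  5  5  5  6  7  7  8
 c  6  6  5  6  6  6  6  7  8  8
 e  7  7  6  6  6  7  7  7  8  9
 i  8  8  7  7  7  7  8  8  8  9
 l  9  9  8  8  8  8  8  9  9  9

9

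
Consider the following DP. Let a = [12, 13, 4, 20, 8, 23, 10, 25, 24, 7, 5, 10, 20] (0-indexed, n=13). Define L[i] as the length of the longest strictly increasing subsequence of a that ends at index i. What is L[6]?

   i    0    1    2    3    4    5    6    7    8    9   10   11   12
a[i]   12   13    4   20    8   23   10   25   24    7    5   10   20
L[i]    1    2    1    3    2    4    3    5    5    2    2    3    4

3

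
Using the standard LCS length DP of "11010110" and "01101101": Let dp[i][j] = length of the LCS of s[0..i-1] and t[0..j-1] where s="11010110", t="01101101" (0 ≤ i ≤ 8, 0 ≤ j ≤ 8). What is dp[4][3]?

2

   ''  0  1  1  0  1  1  0  1
''  0  0  0  0  0  0  0  0  0
 1  0  0  1  1  1  1  1  1  1
 1  0  0  1  2  2  2  2  2  2
 0  0  1  1  2  3  3  3  3  3
 1  0  1  2  2  3  4  4  4  4
 0  0  1  2  2  3  4  4  5  5
 1  0  1  2  3  3  4  5  5  6
 1  0  1  2  3  3  4  5  5  6
 0  0  1  2  3  4  4  5  6  6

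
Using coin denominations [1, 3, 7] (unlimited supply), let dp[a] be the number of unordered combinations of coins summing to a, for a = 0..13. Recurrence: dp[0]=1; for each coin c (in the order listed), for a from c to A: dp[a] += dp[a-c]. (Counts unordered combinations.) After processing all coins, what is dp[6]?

3

after  coin     0     1     2     3     4     5     6     7     8     9    10    11    12    13
          1     1     1     1     1     1     1     1     1     1     1     1     1     1     1
          3     1     1     1     2     2     2     3     3     3     4     4     4     5     5
          7     1     1     1     2     2     2     3     4     4     5     6     6     7     8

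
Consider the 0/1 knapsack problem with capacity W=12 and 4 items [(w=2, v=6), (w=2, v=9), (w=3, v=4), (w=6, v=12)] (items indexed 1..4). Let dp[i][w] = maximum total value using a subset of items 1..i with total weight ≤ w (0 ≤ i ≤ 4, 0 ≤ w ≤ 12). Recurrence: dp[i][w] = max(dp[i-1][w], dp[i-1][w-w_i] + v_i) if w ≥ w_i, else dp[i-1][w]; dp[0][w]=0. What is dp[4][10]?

27

i\w   0   1   2   3   4   5   6   7   8   9  10  11  12
  0   0   0   0   0   0   0   0   0   0   0   0   0   0
  1   0   0   6   6   6   6   6   6   6   6   6   6   6
  2   0   0   9   9  15  15  15  15  15  15  15  15  15
  3   0   0   9   9  15  15  15  19  19  19  19  19  19
  4   0   0   9   9  15  15  15  19  21  21  27  27  27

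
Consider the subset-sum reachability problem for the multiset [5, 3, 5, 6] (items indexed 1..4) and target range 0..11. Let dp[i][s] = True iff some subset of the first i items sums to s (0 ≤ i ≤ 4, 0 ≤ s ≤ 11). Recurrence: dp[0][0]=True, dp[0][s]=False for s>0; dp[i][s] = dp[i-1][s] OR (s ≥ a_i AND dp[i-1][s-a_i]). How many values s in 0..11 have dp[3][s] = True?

5

i\s   0   1   2   3   4   5   6   7   8   9  10  11
  0   T   F   F   F   F   F   F   F   F   F   F   F
  1   T   F   F   F   F   T   F   F   F   F   F   F
  2   T   F   F   T   F   T   F   F   T   F   F   F
  3   T   F   F   T   F   T   F   F   T   F   T   F
  4   T   F   F   T   F   T   T   F   T   T   T   T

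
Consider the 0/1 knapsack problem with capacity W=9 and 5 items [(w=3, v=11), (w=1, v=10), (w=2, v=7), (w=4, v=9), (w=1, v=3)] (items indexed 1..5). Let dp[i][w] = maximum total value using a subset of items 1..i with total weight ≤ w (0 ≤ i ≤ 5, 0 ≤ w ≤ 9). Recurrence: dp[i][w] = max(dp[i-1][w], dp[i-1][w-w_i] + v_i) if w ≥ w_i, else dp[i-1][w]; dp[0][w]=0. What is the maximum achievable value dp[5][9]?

i\w   0   1   2   3   4   5   6   7   8   9
  0   0   0   0   0   0   0   0   0   0   0
  1   0   0   0  11  11  11  11  11  11  11
  2   0  10  10  11  21  21  21  21  21  21
  3   0  10  10  17  21  21  28  28  28  28
  4   0  10  10  17  21  21  28  28  30  30
  5   0  10  13  17  21  24  28  31  31  33

33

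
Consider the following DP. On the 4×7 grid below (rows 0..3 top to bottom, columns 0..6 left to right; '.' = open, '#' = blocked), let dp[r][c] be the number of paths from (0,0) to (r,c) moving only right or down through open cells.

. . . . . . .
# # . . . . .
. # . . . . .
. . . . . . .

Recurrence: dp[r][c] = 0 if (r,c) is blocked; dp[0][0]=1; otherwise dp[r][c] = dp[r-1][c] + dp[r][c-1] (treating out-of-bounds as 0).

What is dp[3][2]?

r\c   0   1   2   3   4   5   6
  0   1   1   1   1   1   1   1
  1   0   0   1   2   3   4   5
  2   0   0   1   3   6  10  15
  3   0   0   1   4  10  20  35

1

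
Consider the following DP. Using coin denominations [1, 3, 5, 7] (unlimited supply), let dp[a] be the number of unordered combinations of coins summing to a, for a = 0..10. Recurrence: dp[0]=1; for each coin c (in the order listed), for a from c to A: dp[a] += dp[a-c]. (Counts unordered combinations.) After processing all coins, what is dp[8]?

after  coin     0     1     2     3     4     5     6     7     8     9    10
          1     1     1     1     1     1     1     1     1     1     1     1
          3     1     1     1     2     2     2     3     3     3     4     4
          5     1     1     1     2     2     3     4     4     5     6     7
          7     1     1     1     2     2     3     4     5     6     7     9

6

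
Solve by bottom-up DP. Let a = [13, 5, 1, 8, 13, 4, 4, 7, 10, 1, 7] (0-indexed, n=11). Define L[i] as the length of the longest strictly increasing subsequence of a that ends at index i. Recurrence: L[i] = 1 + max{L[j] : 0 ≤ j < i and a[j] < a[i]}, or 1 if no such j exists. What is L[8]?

   i    0    1    2    3    4    5    6    7    8    9   10
a[i]   13    5    1    8   13    4    4    7   10    1    7
L[i]    1    1    1    2    3    2    2    3    4    1    3

4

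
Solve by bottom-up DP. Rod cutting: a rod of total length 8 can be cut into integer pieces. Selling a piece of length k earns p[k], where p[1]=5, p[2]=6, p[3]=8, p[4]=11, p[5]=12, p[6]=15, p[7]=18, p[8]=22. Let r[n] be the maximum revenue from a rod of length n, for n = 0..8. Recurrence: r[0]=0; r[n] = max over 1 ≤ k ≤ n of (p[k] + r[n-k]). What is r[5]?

   n    0    1    2    3    4    5    6    7    8
r[n]    0    5   10   15   20   25   30   35   40

25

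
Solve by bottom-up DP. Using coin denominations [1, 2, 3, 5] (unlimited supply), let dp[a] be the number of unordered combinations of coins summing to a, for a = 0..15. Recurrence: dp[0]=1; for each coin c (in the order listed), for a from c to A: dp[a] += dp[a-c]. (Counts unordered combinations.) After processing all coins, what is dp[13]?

after  coin     0     1     2     3     4     5     6     7     8     9    10    11    12    13    14    15
          1     1     1     1     1     1     1     1     1     1     1     1     1     1     1     1     1
          2     1     1     2     2     3     3     4     4     5     5     6     6     7     7     8     8
          3     1     1     2     3     4     5     7     8    10    12    14    16    19    21    24    27
          5     1     1     2     3     4     6     8    10    13    16    20    24    29    34    40    47

34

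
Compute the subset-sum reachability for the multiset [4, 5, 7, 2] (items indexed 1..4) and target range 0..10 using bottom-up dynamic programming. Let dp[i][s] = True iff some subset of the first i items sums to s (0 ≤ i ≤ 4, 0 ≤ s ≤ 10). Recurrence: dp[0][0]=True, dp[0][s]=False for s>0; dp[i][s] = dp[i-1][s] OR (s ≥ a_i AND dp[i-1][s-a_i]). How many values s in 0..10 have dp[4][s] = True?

7

i\s   0   1   2   3   4   5   6   7   8   9  10
  0   T   F   F   F   F   F   F   F   F   F   F
  1   T   F   F   F   T   F   F   F   F   F   F
  2   T   F   F   F   T   T   F   F   F   T   F
  3   T   F   F   F   T   T   F   T   F   T   F
  4   T   F   T   F   T   T   T   T   F   T   F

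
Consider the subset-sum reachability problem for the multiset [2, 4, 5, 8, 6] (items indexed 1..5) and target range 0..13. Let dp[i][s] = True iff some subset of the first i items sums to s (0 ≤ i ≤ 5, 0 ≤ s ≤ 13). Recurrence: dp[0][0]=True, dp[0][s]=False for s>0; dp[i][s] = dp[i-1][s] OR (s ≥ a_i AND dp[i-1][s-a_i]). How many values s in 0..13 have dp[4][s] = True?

12

i\s   0   1   2   3   4   5   6   7   8   9  10  11  12  13
  0   T   F   F   F   F   F   F   F   F   F   F   F   F   F
  1   T   F   T   F   F   F   F   F   F   F   F   F   F   F
  2   T   F   T   F   T   F   T   F   F   F   F   F   F   F
  3   T   F   T   F   T   T   T   T   F   T   F   T   F   F
  4   T   F   T   F   T   T   T   T   T   T   T   T   T   T
  5   T   F   T   F   T   T   T   T   T   T   T   T   T   T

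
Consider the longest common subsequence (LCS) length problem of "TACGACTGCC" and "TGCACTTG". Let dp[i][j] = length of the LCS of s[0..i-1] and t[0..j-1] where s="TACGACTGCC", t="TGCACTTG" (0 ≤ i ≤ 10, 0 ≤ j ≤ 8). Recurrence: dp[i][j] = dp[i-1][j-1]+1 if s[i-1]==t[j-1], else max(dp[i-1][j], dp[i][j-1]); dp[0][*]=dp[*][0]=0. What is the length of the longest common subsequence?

6

   ''  T  G  C  A  C  T  T  G
''  0  0  0  0  0  0  0  0  0
 T  0  1  1  1  1  1  1  1  1
 A  0  1  1  1  2  2  2  2  2
 C  0  1  1  2  2  3  3  3  3
 G  0  1  2  2  2  3  3  3  4
 A  0  1  2  2  3  3  3  3  4
 C  0  1  2  3  3  4  4  4  4
 T  0  1  2  3  3  4  5  5  5
 G  0  1  2  3  3  4  5  5  6
 C  0  1  2  3  3  4  5  5  6
 C  0  1  2  3  3  4  5  5  6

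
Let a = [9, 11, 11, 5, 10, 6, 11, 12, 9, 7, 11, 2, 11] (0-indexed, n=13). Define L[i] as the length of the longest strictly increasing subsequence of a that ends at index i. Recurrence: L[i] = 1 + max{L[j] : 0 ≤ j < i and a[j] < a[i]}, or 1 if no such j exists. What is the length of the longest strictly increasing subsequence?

4

   i    0    1    2    3    4    5    6    7    8    9   10   11   12
a[i]    9   11   11    5   10    6   11   12    9    7   11    2   11
L[i]    1    2    2    1    2    2    3    4    3    3    4    1    4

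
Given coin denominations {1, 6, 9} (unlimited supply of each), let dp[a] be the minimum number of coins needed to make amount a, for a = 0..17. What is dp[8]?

 a  0  1  2  3  4  5  6  7  8  9 10 11 12 13 14 15 16 17
dp  0  1  2  3  4  5  1  2  3  1  2  3  2  3  4  2  3  4

3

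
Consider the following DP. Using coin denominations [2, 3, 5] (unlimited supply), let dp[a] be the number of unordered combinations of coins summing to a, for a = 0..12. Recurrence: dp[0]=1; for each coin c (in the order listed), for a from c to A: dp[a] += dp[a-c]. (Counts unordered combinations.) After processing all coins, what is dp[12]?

5

after  coin     0     1     2     3     4     5     6     7     8     9    10    11    12
          2     1     0     1     0     1     0     1     0     1     0     1     0     1
          3     1     0     1     1     1     1     2     1     2     2     2     2     3
          5     1     0     1     1     1     2     2     2     3     3     4     4     5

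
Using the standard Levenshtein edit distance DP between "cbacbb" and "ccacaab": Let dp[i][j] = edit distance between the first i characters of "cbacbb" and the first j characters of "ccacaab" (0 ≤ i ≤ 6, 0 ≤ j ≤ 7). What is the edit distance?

3

   ''  c  c  a  c  a  a  b
''  0  1  2  3  4  5  6  7
 c  1  0  1  2  3  4  5  6
 b  2  1  1  2  3  4  5  5
 a  3  2  2  1  2  3  4  5
 c  4  3  2  2  1  2  3  4
 b  5  4  3  3  2  2  3  3
 b  6  5  4  4  3  3  3  3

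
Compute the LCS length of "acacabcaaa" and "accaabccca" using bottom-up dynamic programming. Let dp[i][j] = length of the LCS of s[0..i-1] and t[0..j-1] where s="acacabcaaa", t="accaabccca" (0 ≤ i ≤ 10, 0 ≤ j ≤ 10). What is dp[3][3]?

2

   ''  a  c  c  a  a  b  c  c  c  a
''  0  0  0  0  0  0  0  0  0  0  0
 a  0  1  1  1  1  1  1  1  1  1  1
 c  0  1  2  2  2  2  2  2  2  2  2
 a  0  1  2  2  3  3  3  3  3  3  3
 c  0  1  2  3  3  3  3  4  4  4  4
 a  0  1  2  3  4  4  4  4  4  4  5
 b  0  1  2  3  4  4  5  5  5  5  5
 c  0  1  2  3  4  4  5  6  6  6  6
 a  0  1  2  3  4  5  5  6  6  6  7
 a  0  1  2  3  4  5  5  6  6  6  7
 a  0  1  2  3  4  5  5  6  6  6  7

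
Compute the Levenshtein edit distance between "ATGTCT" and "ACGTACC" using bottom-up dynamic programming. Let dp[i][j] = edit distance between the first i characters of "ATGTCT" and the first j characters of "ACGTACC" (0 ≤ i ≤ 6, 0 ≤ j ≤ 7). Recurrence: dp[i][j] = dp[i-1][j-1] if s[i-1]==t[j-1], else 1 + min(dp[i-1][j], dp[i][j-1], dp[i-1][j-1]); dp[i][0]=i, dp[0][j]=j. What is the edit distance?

   ''  A  C  G  T  A  C  C
''  0  1  2  3  4  5  6  7
 A  1  0  1  2  3  4  5  6
 T  2  1  1  2  2  3  4  5
 G  3  2  2  1  2  3  4  5
 T  4  3  3  2  1  2  3  4
 C  5  4  3  3  2  2  2  3
 T  6  5  4  4  3  3  3  3

3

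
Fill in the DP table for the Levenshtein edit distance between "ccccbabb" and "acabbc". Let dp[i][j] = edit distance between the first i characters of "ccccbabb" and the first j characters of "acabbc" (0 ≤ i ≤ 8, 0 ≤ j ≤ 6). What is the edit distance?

   ''  a  c  a  b  b  c
''  0  1  2  3  4  5  6
 c  1  1  1  2  3  4  5
 c  2  2  1  2  3  4  4
 c  3  3  2  2  3  4  4
 c  4  4  3  3  3  4  4
 b  5  5  4  4  3  3  4
 a  6  5  5  4  4  4  4
 b  7  6  6  5  4  4  5
 b  8  7  7  6  5  4  5

5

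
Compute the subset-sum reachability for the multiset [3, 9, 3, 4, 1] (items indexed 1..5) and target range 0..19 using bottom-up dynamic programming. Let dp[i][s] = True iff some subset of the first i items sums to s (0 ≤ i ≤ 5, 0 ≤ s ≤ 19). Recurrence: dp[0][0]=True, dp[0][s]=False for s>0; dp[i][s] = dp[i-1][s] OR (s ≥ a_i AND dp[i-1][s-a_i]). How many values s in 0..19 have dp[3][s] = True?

i\s   0   1   2   3   4   5   6   7   8   9  10  11  12  13  14  15  16  17  18  19
  0   T   F   F   F   F   F   F   F   F   F   F   F   F   F   F   F   F   F   F   F
  1   T   F   F   T   F   F   F   F   F   F   F   F   F   F   F   F   F   F   F   F
  2   T   F   F   T   F   F   F   F   F   T   F   F   T   F   F   F   F   F   F   F
  3   T   F   F   T   F   F   T   F   F   T   F   F   T   F   F   T   F   F   F   F
  4   T   F   F   T   T   F   T   T   F   T   T   F   T   T   F   T   T   F   F   T
  5   T   T   F   T   T   T   T   T   T   T   T   T   T   T   T   T   T   T   F   T

6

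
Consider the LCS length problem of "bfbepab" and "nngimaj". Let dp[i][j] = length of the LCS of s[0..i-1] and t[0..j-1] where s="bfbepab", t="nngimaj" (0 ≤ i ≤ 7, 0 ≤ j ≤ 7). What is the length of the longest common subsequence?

1

   ''  n  n  g  i  m  a  j
''  0  0  0  0  0  0  0  0
 b  0  0  0  0  0  0  0  0
 f  0  0  0  0  0  0  0  0
 b  0  0  0  0  0  0  0  0
 e  0  0  0  0  0  0  0  0
 p  0  0  0  0  0  0  0  0
 a  0  0  0  0  0  0  1  1
 b  0  0  0  0  0  0  1  1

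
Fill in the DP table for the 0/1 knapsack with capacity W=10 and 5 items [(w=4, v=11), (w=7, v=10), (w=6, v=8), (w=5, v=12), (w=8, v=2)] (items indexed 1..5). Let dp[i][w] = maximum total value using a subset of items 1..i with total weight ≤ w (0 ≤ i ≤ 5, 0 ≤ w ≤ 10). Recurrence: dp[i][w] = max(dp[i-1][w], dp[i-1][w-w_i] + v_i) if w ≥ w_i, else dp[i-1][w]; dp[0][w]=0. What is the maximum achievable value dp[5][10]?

23

i\w   0   1   2   3   4   5   6   7   8   9  10
  0   0   0   0   0   0   0   0   0   0   0   0
  1   0   0   0   0  11  11  11  11  11  11  11
  2   0   0   0   0  11  11  11  11  11  11  11
  3   0   0   0   0  11  11  11  11  11  11  19
  4   0   0   0   0  11  12  12  12  12  23  23
  5   0   0   0   0  11  12  12  12  12  23  23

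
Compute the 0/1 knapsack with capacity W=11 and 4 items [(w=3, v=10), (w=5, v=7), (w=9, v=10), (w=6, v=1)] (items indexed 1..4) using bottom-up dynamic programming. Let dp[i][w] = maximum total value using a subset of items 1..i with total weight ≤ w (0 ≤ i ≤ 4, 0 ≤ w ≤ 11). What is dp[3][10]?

17

i\w   0   1   2   3   4   5   6   7   8   9  10  11
  0   0   0   0   0   0   0   0   0   0   0   0   0
  1   0   0   0  10  10  10  10  10  10  10  10  10
  2   0   0   0  10  10  10  10  10  17  17  17  17
  3   0   0   0  10  10  10  10  10  17  17  17  17
  4   0   0   0  10  10  10  10  10  17  17  17  17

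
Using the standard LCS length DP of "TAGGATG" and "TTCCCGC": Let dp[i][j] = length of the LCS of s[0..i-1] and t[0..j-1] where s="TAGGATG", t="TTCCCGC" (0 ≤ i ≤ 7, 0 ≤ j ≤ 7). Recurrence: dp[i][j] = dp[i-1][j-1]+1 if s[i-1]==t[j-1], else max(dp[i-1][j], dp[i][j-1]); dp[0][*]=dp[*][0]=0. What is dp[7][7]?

   ''  T  T  C  C  C  G  C
''  0  0  0  0  0  0  0  0
 T  0  1  1  1  1  1  1  1
 A  0  1  1  1  1  1  1  1
 G  0  1  1  1  1  1  2  2
 G  0  1  1  1  1  1  2  2
 A  0  1  1  1  1  1  2  2
 T  0  1  2  2  2  2  2  2
 G  0  1  2  2  2  2  3  3

3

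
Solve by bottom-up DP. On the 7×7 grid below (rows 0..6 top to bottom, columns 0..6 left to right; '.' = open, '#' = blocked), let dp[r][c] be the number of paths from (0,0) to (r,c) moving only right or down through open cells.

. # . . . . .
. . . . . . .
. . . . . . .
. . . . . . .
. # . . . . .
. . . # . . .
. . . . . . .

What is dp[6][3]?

r\c   0   1   2   3   4   5   6
  0   1   0   0   0   0   0   0
  1   1   1   1   1   1   1   1
  2   1   2   3   4   5   6   7
  3   1   3   6  10  15  21  28
  4   1   0   6  16  31  52  80
  5   1   1   7   0  31  83 163
  6   1   2   9   9  40 123 286

9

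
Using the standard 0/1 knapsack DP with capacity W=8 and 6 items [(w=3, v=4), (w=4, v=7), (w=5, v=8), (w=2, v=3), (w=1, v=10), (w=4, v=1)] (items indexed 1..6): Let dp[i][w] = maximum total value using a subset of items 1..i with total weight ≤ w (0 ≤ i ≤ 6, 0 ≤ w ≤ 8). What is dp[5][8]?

21

i\w   0   1   2   3   4   5   6   7   8
  0   0   0   0   0   0   0   0   0   0
  1   0   0   0   4   4   4   4   4   4
  2   0   0   0   4   7   7   7  11  11
  3   0   0   0   4   7   8   8  11  12
  4   0   0   3   4   7   8  10  11  12
  5   0  10  10  13  14  17  18  20  21
  6   0  10  10  13  14  17  18  20  21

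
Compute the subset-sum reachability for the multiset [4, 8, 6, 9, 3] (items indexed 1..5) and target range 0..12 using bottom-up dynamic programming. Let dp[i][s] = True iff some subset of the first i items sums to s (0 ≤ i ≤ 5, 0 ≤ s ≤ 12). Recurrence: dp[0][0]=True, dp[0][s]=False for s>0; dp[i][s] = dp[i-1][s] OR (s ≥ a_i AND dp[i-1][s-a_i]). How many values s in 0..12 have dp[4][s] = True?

i\s   0   1   2   3   4   5   6   7   8   9  10  11  12
  0   T   F   F   F   F   F   F   F   F   F   F   F   F
  1   T   F   F   F   T   F   F   F   F   F   F   F   F
  2   T   F   F   F   T   F   F   F   T   F   F   F   T
  3   T   F   F   F   T   F   T   F   T   F   T   F   T
  4   T   F   F   F   T   F   T   F   T   T   T   F   T
  5   T   F   F   T   T   F   T   T   T   T   T   T   T

7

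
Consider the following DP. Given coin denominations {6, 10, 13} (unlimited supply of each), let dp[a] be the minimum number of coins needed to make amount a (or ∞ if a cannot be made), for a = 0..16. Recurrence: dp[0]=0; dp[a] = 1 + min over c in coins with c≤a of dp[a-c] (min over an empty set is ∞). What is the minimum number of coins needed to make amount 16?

2

 a  0  1  2  3  4  5  6  7  8  9 10 11 12 13 14 15 16
dp  0  -  -  -  -  -  1  -  -  -  1  -  2  1  -  -  2
(- denotes ∞ / unreachable)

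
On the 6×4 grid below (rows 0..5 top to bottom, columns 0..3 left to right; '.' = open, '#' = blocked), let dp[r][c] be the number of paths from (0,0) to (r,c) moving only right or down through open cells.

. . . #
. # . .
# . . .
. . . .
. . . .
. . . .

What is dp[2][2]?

r\c   0   1   2   3
  0   1   1   1   0
  1   1   0   1   1
  2   0   0   1   2
  3   0   0   1   3
  4   0   0   1   4
  5   0   0   1   5

1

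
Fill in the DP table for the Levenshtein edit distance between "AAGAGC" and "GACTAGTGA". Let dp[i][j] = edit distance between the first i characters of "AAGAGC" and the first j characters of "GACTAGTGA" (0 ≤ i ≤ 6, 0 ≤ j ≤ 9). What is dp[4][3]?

3

   ''  G  A  C  T  A  G  T  G  A
''  0  1  2  3  4  5  6  7  8  9
 A  1  1  1  2  3  4  5  6  7  8
 A  2  2  1  2  3  3  4  5  6  7
 G  3  2  2  2  3  4  3  4  5  6
 A  4  3  2  3  3  3  4  4  5  5
 G  5  4  3  3  4  4  3  4  4  5
 C  6  5  4  3  4  5  4  4  5  5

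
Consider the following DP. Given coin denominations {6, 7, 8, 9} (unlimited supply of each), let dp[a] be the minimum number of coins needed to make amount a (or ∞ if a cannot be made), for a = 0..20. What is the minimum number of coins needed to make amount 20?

3

 a  0  1  2  3  4  5  6  7  8  9 10 11 12 13 14 15 16 17 18 19 20
dp  0  -  -  -  -  -  1  1  1  1  -  -  2  2  2  2  2  2  2  3  3
(- denotes ∞ / unreachable)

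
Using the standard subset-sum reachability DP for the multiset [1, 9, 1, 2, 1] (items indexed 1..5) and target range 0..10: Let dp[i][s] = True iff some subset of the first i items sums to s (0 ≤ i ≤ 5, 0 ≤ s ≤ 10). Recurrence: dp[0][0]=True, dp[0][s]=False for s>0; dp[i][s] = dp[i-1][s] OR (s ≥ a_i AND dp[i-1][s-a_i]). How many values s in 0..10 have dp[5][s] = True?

8

i\s   0   1   2   3   4   5   6   7   8   9  10
  0   T   F   F   F   F   F   F   F   F   F   F
  1   T   T   F   F   F   F   F   F   F   F   F
  2   T   T   F   F   F   F   F   F   F   T   T
  3   T   T   T   F   F   F   F   F   F   T   T
  4   T   T   T   T   T   F   F   F   F   T   T
  5   T   T   T   T   T   T   F   F   F   T   T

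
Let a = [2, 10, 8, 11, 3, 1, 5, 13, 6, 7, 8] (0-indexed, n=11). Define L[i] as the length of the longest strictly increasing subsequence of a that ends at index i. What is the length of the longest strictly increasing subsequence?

6

   i    0    1    2    3    4    5    6    7    8    9   10
a[i]    2   10    8   11    3    1    5   13    6    7    8
L[i]    1    2    2    3    2    1    3    4    4    5    6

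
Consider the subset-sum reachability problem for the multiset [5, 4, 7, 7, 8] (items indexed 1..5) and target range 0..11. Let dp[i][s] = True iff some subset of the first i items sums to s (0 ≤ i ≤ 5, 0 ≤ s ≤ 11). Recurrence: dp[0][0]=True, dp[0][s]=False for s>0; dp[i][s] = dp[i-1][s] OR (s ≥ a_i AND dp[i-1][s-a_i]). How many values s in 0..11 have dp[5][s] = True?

7

i\s   0   1   2   3   4   5   6   7   8   9  10  11
  0   T   F   F   F   F   F   F   F   F   F   F   F
  1   T   F   F   F   F   T   F   F   F   F   F   F
  2   T   F   F   F   T   T   F   F   F   T   F   F
  3   T   F   F   F   T   T   F   T   F   T   F   T
  4   T   F   F   F   T   T   F   T   F   T   F   T
  5   T   F   F   F   T   T   F   T   T   T   F   T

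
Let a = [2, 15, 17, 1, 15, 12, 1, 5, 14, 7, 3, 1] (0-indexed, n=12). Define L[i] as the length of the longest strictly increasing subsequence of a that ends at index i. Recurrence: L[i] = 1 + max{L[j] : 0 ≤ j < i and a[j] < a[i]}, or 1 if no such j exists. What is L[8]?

3

   i    0    1    2    3    4    5    6    7    8    9   10   11
a[i]    2   15   17    1   15   12    1    5   14    7    3    1
L[i]    1    2    3    1    2    2    1    2    3    3    2    1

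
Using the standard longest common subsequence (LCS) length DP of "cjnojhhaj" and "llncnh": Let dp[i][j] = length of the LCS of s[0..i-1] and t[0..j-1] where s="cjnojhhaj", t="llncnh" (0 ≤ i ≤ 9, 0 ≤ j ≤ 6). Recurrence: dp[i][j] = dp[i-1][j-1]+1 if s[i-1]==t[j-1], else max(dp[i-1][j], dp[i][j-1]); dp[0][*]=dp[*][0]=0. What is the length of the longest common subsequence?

   ''  l  l  n  c  n  h
''  0  0  0  0  0  0  0
 c  0  0  0  0  1  1  1
 j  0  0  0  0  1  1  1
 n  0  0  0  1  1  2  2
 o  0  0  0  1  1  2  2
 j  0  0  0  1  1  2  2
 h  0  0  0  1  1  2  3
 h  0  0  0  1  1  2  3
 a  0  0  0  1  1  2  3
 j  0  0  0  1  1  2  3

3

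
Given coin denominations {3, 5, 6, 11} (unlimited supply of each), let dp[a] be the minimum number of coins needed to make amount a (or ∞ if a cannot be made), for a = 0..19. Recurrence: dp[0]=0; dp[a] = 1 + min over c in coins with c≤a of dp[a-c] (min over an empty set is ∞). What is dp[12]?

2

 a  0  1  2  3  4  5  6  7  8  9 10 11 12 13 14 15 16 17 18 19
dp  0  -  -  1  -  1  1  -  2  2  2  1  2  3  2  3  2  2  3  3
(- denotes ∞ / unreachable)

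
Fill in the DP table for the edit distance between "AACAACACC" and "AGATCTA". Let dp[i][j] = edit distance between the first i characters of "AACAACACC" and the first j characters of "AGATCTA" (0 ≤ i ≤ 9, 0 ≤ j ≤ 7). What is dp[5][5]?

   ''  A  G  A  T  C  T  A
''  0  1  2  3  4  5  6  7
 A  1  0  1  2  3  4  5  6
 A  2  1  1  1  2  3  4  5
 C  3  2  2  2  2  2  3  4
 A  4  3  3  2  3  3  3  3
 A  5  4  4  3  3  4  4  3
 C  6  5  5  4  4  3  4  4
 A  7  6  6  5  5  4  4  4
 C  8  7  7  6  6  5  5  5
 C  9  8  8  7  7  6  6  6

4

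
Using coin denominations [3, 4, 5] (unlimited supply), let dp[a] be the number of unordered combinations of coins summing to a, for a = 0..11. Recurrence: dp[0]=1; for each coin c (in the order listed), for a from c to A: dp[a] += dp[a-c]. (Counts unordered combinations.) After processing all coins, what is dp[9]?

2

after  coin     0     1     2     3     4     5     6     7     8     9    10    11
          3     1     0     0     1     0     0     1     0     0     1     0     0
          4     1     0     0     1     1     0     1     1     1     1     1     1
          5     1     0     0     1     1     1     1     1     2     2     2     2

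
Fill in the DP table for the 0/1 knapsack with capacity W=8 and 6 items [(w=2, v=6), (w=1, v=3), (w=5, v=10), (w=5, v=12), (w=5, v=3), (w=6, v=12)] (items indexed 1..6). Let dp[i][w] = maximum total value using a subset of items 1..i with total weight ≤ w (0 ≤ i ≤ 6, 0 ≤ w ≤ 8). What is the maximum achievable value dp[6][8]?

21

i\w   0   1   2   3   4   5   6   7   8
  0   0   0   0   0   0   0   0   0   0
  1   0   0   6   6   6   6   6   6   6
  2   0   3   6   9   9   9   9   9   9
  3   0   3   6   9   9  10  13  16  19
  4   0   3   6   9   9  12  15  18  21
  5   0   3   6   9   9  12  15  18  21
  6   0   3   6   9   9  12  15  18  21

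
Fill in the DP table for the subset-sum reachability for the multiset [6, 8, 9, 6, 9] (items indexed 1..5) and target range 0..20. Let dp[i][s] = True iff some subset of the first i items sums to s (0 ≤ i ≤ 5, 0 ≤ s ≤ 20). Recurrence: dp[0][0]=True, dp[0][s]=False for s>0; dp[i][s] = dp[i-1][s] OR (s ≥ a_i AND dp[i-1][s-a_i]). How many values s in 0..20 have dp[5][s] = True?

10

i\s   0   1   2   3   4   5   6   7   8   9  10  11  12  13  14  15  16  17  18  19  20
  0   T   F   F   F   F   F   F   F   F   F   F   F   F   F   F   F   F   F   F   F   F
  1   T   F   F   F   F   F   T   F   F   F   F   F   F   F   F   F   F   F   F   F   F
  2   T   F   F   F   F   F   T   F   T   F   F   F   F   F   T   F   F   F   F   F   F
  3   T   F   F   F   F   F   T   F   T   T   F   F   F   F   T   T   F   T   F   F   F
  4   T   F   F   F   F   F   T   F   T   T   F   F   T   F   T   T   F   T   F   F   T
  5   T   F   F   F   F   F   T   F   T   T   F   F   T   F   T   T   F   T   T   F   T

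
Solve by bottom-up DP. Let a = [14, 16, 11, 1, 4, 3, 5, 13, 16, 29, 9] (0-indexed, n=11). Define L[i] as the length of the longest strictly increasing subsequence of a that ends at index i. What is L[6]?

3

   i    0    1    2    3    4    5    6    7    8    9   10
a[i]   14   16   11    1    4    3    5   13   16   29    9
L[i]    1    2    1    1    2    2    3    4    5    6    4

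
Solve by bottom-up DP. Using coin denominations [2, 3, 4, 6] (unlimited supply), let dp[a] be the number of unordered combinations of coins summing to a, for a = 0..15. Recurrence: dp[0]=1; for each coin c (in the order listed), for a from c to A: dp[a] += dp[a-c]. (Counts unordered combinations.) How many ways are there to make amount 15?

after  coin     0     1     2     3     4     5     6     7     8     9    10    11    12    13    14    15
          2     1     0     1     0     1     0     1     0     1     0     1     0     1     0     1     0
          3     1     0     1     1     1     1     2     1     2     2     2     2     3     2     3     3
          4     1     0     1     1     2     1     3     2     4     3     5     4     7     5     8     7
          6     1     0     1     1     2     1     4     2     5     4     7     5    11     7    13    11

11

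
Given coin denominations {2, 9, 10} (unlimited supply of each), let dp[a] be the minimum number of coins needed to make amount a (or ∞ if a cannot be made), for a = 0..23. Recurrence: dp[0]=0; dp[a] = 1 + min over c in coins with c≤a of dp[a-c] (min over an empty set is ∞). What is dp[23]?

4

 a  0  1  2  3  4  5  6  7  8  9 10 11 12 13 14 15 16 17 18 19 20 21 22 23
dp  0  -  1  -  2  -  3  -  4  1  1  2  2  3  3  4  4  5  2  2  2  3  3  4
(- denotes ∞ / unreachable)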